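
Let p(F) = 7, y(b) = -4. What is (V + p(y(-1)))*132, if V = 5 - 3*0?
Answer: 1584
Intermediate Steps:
V = 5 (V = 5 + 0 = 5)
(V + p(y(-1)))*132 = (5 + 7)*132 = 12*132 = 1584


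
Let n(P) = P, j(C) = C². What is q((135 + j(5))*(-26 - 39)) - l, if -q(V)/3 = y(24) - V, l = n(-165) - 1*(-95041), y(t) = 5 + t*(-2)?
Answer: -125947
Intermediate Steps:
y(t) = 5 - 2*t
l = 94876 (l = -165 - 1*(-95041) = -165 + 95041 = 94876)
q(V) = 129 + 3*V (q(V) = -3*((5 - 2*24) - V) = -3*((5 - 48) - V) = -3*(-43 - V) = 129 + 3*V)
q((135 + j(5))*(-26 - 39)) - l = (129 + 3*((135 + 5²)*(-26 - 39))) - 1*94876 = (129 + 3*((135 + 25)*(-65))) - 94876 = (129 + 3*(160*(-65))) - 94876 = (129 + 3*(-10400)) - 94876 = (129 - 31200) - 94876 = -31071 - 94876 = -125947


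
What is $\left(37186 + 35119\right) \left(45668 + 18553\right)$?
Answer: $4643499405$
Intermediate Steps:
$\left(37186 + 35119\right) \left(45668 + 18553\right) = 72305 \cdot 64221 = 4643499405$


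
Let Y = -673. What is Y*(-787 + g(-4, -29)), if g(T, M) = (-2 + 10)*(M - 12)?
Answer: 750395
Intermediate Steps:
g(T, M) = -96 + 8*M (g(T, M) = 8*(-12 + M) = -96 + 8*M)
Y*(-787 + g(-4, -29)) = -673*(-787 + (-96 + 8*(-29))) = -673*(-787 + (-96 - 232)) = -673*(-787 - 328) = -673*(-1115) = 750395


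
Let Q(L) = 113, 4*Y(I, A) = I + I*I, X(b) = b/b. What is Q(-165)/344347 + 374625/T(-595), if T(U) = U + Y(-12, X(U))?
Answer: -129000931369/193523014 ≈ -666.59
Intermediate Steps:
X(b) = 1
Y(I, A) = I/4 + I**2/4 (Y(I, A) = (I + I*I)/4 = (I + I**2)/4 = I/4 + I**2/4)
T(U) = 33 + U (T(U) = U + (1/4)*(-12)*(1 - 12) = U + (1/4)*(-12)*(-11) = U + 33 = 33 + U)
Q(-165)/344347 + 374625/T(-595) = 113/344347 + 374625/(33 - 595) = 113*(1/344347) + 374625/(-562) = 113/344347 + 374625*(-1/562) = 113/344347 - 374625/562 = -129000931369/193523014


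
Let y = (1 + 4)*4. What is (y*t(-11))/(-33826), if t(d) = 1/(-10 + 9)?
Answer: 10/16913 ≈ 0.00059126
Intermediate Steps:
t(d) = -1 (t(d) = 1/(-1) = -1)
y = 20 (y = 5*4 = 20)
(y*t(-11))/(-33826) = (20*(-1))/(-33826) = -20*(-1/33826) = 10/16913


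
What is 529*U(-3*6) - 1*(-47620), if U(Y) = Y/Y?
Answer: 48149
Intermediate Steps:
U(Y) = 1
529*U(-3*6) - 1*(-47620) = 529*1 - 1*(-47620) = 529 + 47620 = 48149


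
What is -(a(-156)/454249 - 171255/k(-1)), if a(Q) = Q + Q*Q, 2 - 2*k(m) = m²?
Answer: 155584800810/454249 ≈ 3.4251e+5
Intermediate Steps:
k(m) = 1 - m²/2
a(Q) = Q + Q²
-(a(-156)/454249 - 171255/k(-1)) = -(-156*(1 - 156)/454249 - 171255/(1 - ½*(-1)²)) = -(-156*(-155)*(1/454249) - 171255/(1 - ½*1)) = -(24180*(1/454249) - 171255/(1 - ½)) = -(24180/454249 - 171255/½) = -(24180/454249 - 171255*2) = -(24180/454249 - 342510) = -1*(-155584800810/454249) = 155584800810/454249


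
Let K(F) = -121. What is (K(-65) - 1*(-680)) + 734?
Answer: 1293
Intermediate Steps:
(K(-65) - 1*(-680)) + 734 = (-121 - 1*(-680)) + 734 = (-121 + 680) + 734 = 559 + 734 = 1293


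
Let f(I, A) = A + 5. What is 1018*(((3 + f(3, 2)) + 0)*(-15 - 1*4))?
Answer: -193420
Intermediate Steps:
f(I, A) = 5 + A
1018*(((3 + f(3, 2)) + 0)*(-15 - 1*4)) = 1018*(((3 + (5 + 2)) + 0)*(-15 - 1*4)) = 1018*(((3 + 7) + 0)*(-15 - 4)) = 1018*((10 + 0)*(-19)) = 1018*(10*(-19)) = 1018*(-190) = -193420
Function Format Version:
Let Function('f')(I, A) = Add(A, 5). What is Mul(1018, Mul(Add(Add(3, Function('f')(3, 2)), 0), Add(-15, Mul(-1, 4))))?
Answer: -193420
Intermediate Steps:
Function('f')(I, A) = Add(5, A)
Mul(1018, Mul(Add(Add(3, Function('f')(3, 2)), 0), Add(-15, Mul(-1, 4)))) = Mul(1018, Mul(Add(Add(3, Add(5, 2)), 0), Add(-15, Mul(-1, 4)))) = Mul(1018, Mul(Add(Add(3, 7), 0), Add(-15, -4))) = Mul(1018, Mul(Add(10, 0), -19)) = Mul(1018, Mul(10, -19)) = Mul(1018, -190) = -193420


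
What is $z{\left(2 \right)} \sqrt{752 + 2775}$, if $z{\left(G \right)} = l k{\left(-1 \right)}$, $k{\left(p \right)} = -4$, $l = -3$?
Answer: $12 \sqrt{3527} \approx 712.66$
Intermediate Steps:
$z{\left(G \right)} = 12$ ($z{\left(G \right)} = \left(-3\right) \left(-4\right) = 12$)
$z{\left(2 \right)} \sqrt{752 + 2775} = 12 \sqrt{752 + 2775} = 12 \sqrt{3527}$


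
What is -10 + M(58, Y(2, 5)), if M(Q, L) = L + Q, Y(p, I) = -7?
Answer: 41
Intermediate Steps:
-10 + M(58, Y(2, 5)) = -10 + (-7 + 58) = -10 + 51 = 41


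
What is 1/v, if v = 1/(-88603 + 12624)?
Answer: -75979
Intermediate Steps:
v = -1/75979 (v = 1/(-75979) = -1/75979 ≈ -1.3162e-5)
1/v = 1/(-1/75979) = -75979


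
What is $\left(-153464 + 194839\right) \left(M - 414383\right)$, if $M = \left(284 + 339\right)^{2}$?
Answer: $-1086259250$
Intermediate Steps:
$M = 388129$ ($M = 623^{2} = 388129$)
$\left(-153464 + 194839\right) \left(M - 414383\right) = \left(-153464 + 194839\right) \left(388129 - 414383\right) = 41375 \left(-26254\right) = -1086259250$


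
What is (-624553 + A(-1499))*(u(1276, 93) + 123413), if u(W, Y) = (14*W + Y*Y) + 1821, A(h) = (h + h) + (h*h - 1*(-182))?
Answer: 245774297104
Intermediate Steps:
A(h) = 182 + h**2 + 2*h (A(h) = 2*h + (h**2 + 182) = 2*h + (182 + h**2) = 182 + h**2 + 2*h)
u(W, Y) = 1821 + Y**2 + 14*W (u(W, Y) = (14*W + Y**2) + 1821 = (Y**2 + 14*W) + 1821 = 1821 + Y**2 + 14*W)
(-624553 + A(-1499))*(u(1276, 93) + 123413) = (-624553 + (182 + (-1499)**2 + 2*(-1499)))*((1821 + 93**2 + 14*1276) + 123413) = (-624553 + (182 + 2247001 - 2998))*((1821 + 8649 + 17864) + 123413) = (-624553 + 2244185)*(28334 + 123413) = 1619632*151747 = 245774297104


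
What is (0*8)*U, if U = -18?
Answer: 0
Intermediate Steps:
(0*8)*U = (0*8)*(-18) = 0*(-18) = 0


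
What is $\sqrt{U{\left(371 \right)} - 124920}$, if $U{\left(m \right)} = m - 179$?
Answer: $2 i \sqrt{31182} \approx 353.17 i$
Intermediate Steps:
$U{\left(m \right)} = -179 + m$ ($U{\left(m \right)} = m - 179 = -179 + m$)
$\sqrt{U{\left(371 \right)} - 124920} = \sqrt{\left(-179 + 371\right) - 124920} = \sqrt{192 - 124920} = \sqrt{-124728} = 2 i \sqrt{31182}$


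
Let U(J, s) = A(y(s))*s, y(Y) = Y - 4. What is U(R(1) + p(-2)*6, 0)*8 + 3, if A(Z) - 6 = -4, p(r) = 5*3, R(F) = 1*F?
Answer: 3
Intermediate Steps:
R(F) = F
y(Y) = -4 + Y
p(r) = 15
A(Z) = 2 (A(Z) = 6 - 4 = 2)
U(J, s) = 2*s
U(R(1) + p(-2)*6, 0)*8 + 3 = (2*0)*8 + 3 = 0*8 + 3 = 0 + 3 = 3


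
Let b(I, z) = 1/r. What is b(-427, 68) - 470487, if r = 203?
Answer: -95508860/203 ≈ -4.7049e+5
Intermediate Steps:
b(I, z) = 1/203
b(-427, 68) - 470487 = 1/203 - 470487 = -95508860/203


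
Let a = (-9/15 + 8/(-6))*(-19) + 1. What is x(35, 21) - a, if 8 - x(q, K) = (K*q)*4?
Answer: -44546/15 ≈ -2969.7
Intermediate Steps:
a = 566/15 (a = (-9*1/15 + 8*(-⅙))*(-19) + 1 = (-⅗ - 4/3)*(-19) + 1 = -29/15*(-19) + 1 = 551/15 + 1 = 566/15 ≈ 37.733)
x(q, K) = 8 - 4*K*q (x(q, K) = 8 - K*q*4 = 8 - 4*K*q)
x(35, 21) - a = (8 - 4*21*35) - 1*566/15 = (8 - 2940) - 566/15 = -2932 - 566/15 = -44546/15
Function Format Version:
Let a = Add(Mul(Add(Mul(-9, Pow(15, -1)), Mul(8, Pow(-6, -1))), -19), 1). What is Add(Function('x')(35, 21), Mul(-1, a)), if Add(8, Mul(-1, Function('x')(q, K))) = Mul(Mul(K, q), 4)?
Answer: Rational(-44546, 15) ≈ -2969.7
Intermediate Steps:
a = Rational(566, 15) (a = Add(Mul(Add(Mul(-9, Rational(1, 15)), Mul(8, Rational(-1, 6))), -19), 1) = Add(Mul(Add(Rational(-3, 5), Rational(-4, 3)), -19), 1) = Add(Mul(Rational(-29, 15), -19), 1) = Add(Rational(551, 15), 1) = Rational(566, 15) ≈ 37.733)
Function('x')(q, K) = Add(8, Mul(-4, K, q)) (Function('x')(q, K) = Add(8, Mul(-1, Mul(Mul(K, q), 4))) = Add(8, Mul(-1, Mul(4, K, q))) = Add(8, Mul(-4, K, q)))
Add(Function('x')(35, 21), Mul(-1, a)) = Add(Add(8, Mul(-4, 21, 35)), Mul(-1, Rational(566, 15))) = Add(Add(8, -2940), Rational(-566, 15)) = Add(-2932, Rational(-566, 15)) = Rational(-44546, 15)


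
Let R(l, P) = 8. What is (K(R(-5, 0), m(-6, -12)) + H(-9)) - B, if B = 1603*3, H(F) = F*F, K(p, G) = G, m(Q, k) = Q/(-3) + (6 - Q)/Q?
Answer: -4728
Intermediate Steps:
m(Q, k) = -Q/3 + (6 - Q)/Q (m(Q, k) = Q*(-⅓) + (6 - Q)/Q = -Q/3 + (6 - Q)/Q)
H(F) = F²
B = 4809
(K(R(-5, 0), m(-6, -12)) + H(-9)) - B = ((-1 + 6/(-6) - ⅓*(-6)) + (-9)²) - 1*4809 = ((-1 + 6*(-⅙) + 2) + 81) - 4809 = ((-1 - 1 + 2) + 81) - 4809 = (0 + 81) - 4809 = 81 - 4809 = -4728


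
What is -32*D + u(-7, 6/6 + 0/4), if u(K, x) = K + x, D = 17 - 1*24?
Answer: 218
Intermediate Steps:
D = -7 (D = 17 - 24 = -7)
-32*D + u(-7, 6/6 + 0/4) = -32*(-7) + (-7 + (6/6 + 0/4)) = 224 + (-7 + (6*(⅙) + 0*(¼))) = 224 + (-7 + (1 + 0)) = 224 + (-7 + 1) = 224 - 6 = 218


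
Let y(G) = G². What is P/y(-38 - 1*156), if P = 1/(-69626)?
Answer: -1/2620444136 ≈ -3.8161e-10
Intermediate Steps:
P = -1/69626 ≈ -1.4362e-5
P/y(-38 - 1*156) = -1/(69626*(-38 - 1*156)²) = -1/(69626*(-38 - 156)²) = -1/(69626*((-194)²)) = -1/69626/37636 = -1/69626*1/37636 = -1/2620444136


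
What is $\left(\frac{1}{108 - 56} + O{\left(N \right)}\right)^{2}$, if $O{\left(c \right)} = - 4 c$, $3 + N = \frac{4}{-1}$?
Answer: $\frac{2122849}{2704} \approx 785.08$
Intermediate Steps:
$N = -7$ ($N = -3 + \frac{4}{-1} = -3 + 4 \left(-1\right) = -3 - 4 = -7$)
$\left(\frac{1}{108 - 56} + O{\left(N \right)}\right)^{2} = \left(\frac{1}{108 - 56} - -28\right)^{2} = \left(\frac{1}{52} + 28\right)^{2} = \left(\frac{1457}{52}\right)^{2} = \frac{2122849}{2704}$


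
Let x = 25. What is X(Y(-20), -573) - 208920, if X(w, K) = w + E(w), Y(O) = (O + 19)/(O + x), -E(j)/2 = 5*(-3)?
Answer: -1044451/5 ≈ -2.0889e+5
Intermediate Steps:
E(j) = 30 (E(j) = -10*(-3) = -2*(-15) = 30)
Y(O) = (19 + O)/(25 + O) (Y(O) = (O + 19)/(O + 25) = (19 + O)/(25 + O))
X(w, K) = 30 + w (X(w, K) = w + 30 = 30 + w)
X(Y(-20), -573) - 208920 = (30 + (19 - 20)/(25 - 20)) - 208920 = (30 - 1/5) - 208920 = 149/5 - 208920 = -1044451/5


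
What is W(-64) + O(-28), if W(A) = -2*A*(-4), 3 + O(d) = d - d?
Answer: -515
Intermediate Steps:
O(d) = -3 (O(d) = -3 + (d - d) = -3 + 0 = -3)
W(A) = 8*A
W(-64) + O(-28) = 8*(-64) - 3 = -512 - 3 = -515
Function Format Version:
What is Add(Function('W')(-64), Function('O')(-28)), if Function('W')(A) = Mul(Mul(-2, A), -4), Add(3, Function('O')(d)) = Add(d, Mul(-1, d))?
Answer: -515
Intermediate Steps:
Function('O')(d) = -3 (Function('O')(d) = Add(-3, Add(d, Mul(-1, d))) = Add(-3, 0) = -3)
Function('W')(A) = Mul(8, A)
Add(Function('W')(-64), Function('O')(-28)) = Add(Mul(8, -64), -3) = Add(-512, -3) = -515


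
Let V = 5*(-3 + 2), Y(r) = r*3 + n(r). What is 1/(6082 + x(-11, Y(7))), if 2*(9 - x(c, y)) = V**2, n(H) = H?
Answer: 2/12157 ≈ 0.00016451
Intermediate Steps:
Y(r) = 4*r (Y(r) = r*3 + r = 3*r + r = 4*r)
V = -5 (V = 5*(-1) = -5)
x(c, y) = -7/2 (x(c, y) = 9 - 1/2*(-5)**2 = 9 - 1/2*25 = 9 - 25/2 = -7/2)
1/(6082 + x(-11, Y(7))) = 1/(6082 - 7/2) = 1/(12157/2) = 2/12157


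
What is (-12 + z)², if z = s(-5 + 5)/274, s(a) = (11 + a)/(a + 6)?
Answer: 388760089/2702736 ≈ 143.84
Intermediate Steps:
s(a) = (11 + a)/(6 + a)
z = 11/1644 (z = ((11 + (-5 + 5))/(6 + (-5 + 5)))/274 = ((11 + 0)/(6 + 0))*(1/274) = (11/6)*(1/274) = 11/1644 ≈ 0.0066910)
(-12 + z)² = (-12 + 11/1644)² = (-19717/1644)² = 388760089/2702736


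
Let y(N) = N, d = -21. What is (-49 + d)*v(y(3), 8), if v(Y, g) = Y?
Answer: -210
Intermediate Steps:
(-49 + d)*v(y(3), 8) = (-49 - 21)*3 = -70*3 = -210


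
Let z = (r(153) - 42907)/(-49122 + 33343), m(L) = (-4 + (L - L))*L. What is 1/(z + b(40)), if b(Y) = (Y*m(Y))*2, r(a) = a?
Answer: -15779/201928446 ≈ -7.8142e-5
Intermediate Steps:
m(L) = -4*L (m(L) = (-4 + 0)*L = -4*L)
z = 42754/15779 (z = (153 - 42907)/(-49122 + 33343) = -42754/(-15779) = -42754*(-1/15779) = 42754/15779 ≈ 2.7095)
b(Y) = -8*Y**2 (b(Y) = (Y*(-4*Y))*2 = -4*Y**2*2 = -8*Y**2)
1/(z + b(40)) = 1/(42754/15779 - 8*40**2) = 1/(42754/15779 - 8*1600) = 1/(42754/15779 - 12800) = 1/(-201928446/15779) = -15779/201928446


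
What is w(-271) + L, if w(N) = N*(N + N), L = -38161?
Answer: 108721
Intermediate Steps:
w(N) = 2*N² (w(N) = N*(2*N) = 2*N²)
w(-271) + L = 2*(-271)² - 38161 = 2*73441 - 38161 = 146882 - 38161 = 108721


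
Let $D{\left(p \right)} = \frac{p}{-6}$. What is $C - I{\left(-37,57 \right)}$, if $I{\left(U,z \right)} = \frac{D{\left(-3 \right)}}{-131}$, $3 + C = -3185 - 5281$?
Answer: $- \frac{2218877}{262} \approx -8469.0$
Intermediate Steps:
$D{\left(p \right)} = - \frac{p}{6}$ ($D{\left(p \right)} = p \left(- \frac{1}{6}\right) = - \frac{p}{6}$)
$C = -8469$ ($C = -3 - 8466 = -8469$)
$I{\left(U,z \right)} = - \frac{1}{262}$ ($I{\left(U,z \right)} = \frac{\left(- \frac{1}{6}\right) \left(-3\right)}{-131} = \frac{1}{2} \left(- \frac{1}{131}\right) = - \frac{1}{262}$)
$C - I{\left(-37,57 \right)} = -8469 - - \frac{1}{262} = -8469 + \frac{1}{262} = - \frac{2218877}{262}$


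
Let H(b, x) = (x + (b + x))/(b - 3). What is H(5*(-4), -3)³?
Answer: 17576/12167 ≈ 1.4446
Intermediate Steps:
H(b, x) = (b + 2*x)/(-3 + b)
H(5*(-4), -3)³ = ((5*(-4) + 2*(-3))/(-3 + 5*(-4)))³ = ((-20 - 6)/(-3 - 20))³ = (-26/(-23))³ = (-1/23*(-26))³ = (26/23)³ = 17576/12167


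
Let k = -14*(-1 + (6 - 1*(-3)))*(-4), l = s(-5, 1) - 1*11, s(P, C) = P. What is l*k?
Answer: -7168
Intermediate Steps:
l = -16 (l = -5 - 1*11 = -5 - 11 = -16)
k = 448 (k = -14*(-1 + (6 + 3))*(-4) = -14*(-1 + 9)*(-4) = -14*8*(-4) = -112*(-4) = 448)
l*k = -16*448 = -7168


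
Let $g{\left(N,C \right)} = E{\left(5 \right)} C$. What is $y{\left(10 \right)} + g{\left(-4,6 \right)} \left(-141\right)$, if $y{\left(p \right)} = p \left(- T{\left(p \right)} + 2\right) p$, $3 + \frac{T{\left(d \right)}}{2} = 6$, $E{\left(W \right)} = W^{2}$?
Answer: $-21550$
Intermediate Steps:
$T{\left(d \right)} = 6$ ($T{\left(d \right)} = -6 + 2 \cdot 6 = -6 + 12 = 6$)
$y{\left(p \right)} = - 4 p^{2}$ ($y{\left(p \right)} = p \left(\left(-1\right) 6 + 2\right) p = p \left(-6 + 2\right) p = p \left(-4\right) p = - 4 p p = - 4 p^{2}$)
$g{\left(N,C \right)} = 25 C$ ($g{\left(N,C \right)} = 5^{2} C = 25 C$)
$y{\left(10 \right)} + g{\left(-4,6 \right)} \left(-141\right) = - 4 \cdot 10^{2} + 25 \cdot 6 \left(-141\right) = \left(-4\right) 100 + 150 \left(-141\right) = -400 - 21150 = -21550$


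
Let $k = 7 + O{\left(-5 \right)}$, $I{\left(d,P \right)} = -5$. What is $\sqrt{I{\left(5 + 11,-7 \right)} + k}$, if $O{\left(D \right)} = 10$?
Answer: $2 \sqrt{3} \approx 3.4641$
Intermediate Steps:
$k = 17$ ($k = 7 + 10 = 17$)
$\sqrt{I{\left(5 + 11,-7 \right)} + k} = \sqrt{-5 + 17} = \sqrt{12} = 2 \sqrt{3}$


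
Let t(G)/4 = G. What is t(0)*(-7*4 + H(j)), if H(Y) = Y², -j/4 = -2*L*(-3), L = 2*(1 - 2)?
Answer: 0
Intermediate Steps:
t(G) = 4*G
L = -2 (L = 2*(-1) = -2)
j = 48 (j = -4*(-2*(-2))*(-3) = -16*(-3) = -4*(-12) = 48)
t(0)*(-7*4 + H(j)) = (4*0)*(-7*4 + 48²) = 0*(-28 + 2304) = 0*2276 = 0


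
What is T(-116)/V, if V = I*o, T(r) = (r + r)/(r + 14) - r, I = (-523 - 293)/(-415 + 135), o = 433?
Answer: 105560/1126233 ≈ 0.093728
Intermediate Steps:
I = 102/35 (I = -816/(-280) = -816*(-1/280) = 102/35 ≈ 2.9143)
T(r) = -r + 2*r/(14 + r) (T(r) = (2*r)/(14 + r) - r = 2*r/(14 + r) - r = -r + 2*r/(14 + r))
V = 44166/35 (V = (102/35)*433 = 44166/35 ≈ 1261.9)
T(-116)/V = (-1*(-116)*(12 - 116)/(14 - 116))/(44166/35) = -1*(-116)*(-104)/(-102)*(35/44166) = -1*(-116)*(-1/102)*(-104)*(35/44166) = (6032/51)*(35/44166) = 105560/1126233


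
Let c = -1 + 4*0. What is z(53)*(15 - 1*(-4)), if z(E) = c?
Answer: -19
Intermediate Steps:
c = -1 (c = -1 + 0 = -1)
z(E) = -1
z(53)*(15 - 1*(-4)) = -(15 - 1*(-4)) = -(15 + 4) = -1*19 = -19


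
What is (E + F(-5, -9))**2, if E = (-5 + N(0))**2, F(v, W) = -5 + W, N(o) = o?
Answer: 121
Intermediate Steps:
E = 25 (E = (-5 + 0)**2 = (-5)**2 = 25)
(E + F(-5, -9))**2 = (25 + (-5 - 9))**2 = (25 - 14)**2 = 11**2 = 121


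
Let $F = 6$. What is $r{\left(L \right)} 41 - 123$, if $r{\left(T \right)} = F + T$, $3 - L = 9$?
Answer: $-123$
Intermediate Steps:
$L = -6$ ($L = 3 - 9 = -6$)
$r{\left(T \right)} = 6 + T$
$r{\left(L \right)} 41 - 123 = \left(6 - 6\right) 41 - 123 = 0 \cdot 41 - 123 = 0 - 123 = -123$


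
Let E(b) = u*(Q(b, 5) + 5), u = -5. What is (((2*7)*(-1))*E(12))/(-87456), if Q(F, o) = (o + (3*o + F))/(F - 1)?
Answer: -1015/160336 ≈ -0.0063305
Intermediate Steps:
Q(F, o) = (F + 4*o)/(-1 + F) (Q(F, o) = (o + (F + 3*o))/(-1 + F) = (F + 4*o)/(-1 + F))
E(b) = -25 - 5*(20 + b)/(-1 + b) (E(b) = -5*((b + 4*5)/(-1 + b) + 5) = -5*((b + 20)/(-1 + b) + 5) = -5*((20 + b)/(-1 + b) + 5) = -5*(5 + (20 + b)/(-1 + b)) = -25 - 5*(20 + b)/(-1 + b))
(((2*7)*(-1))*E(12))/(-87456) = (((2*7)*(-1))*(15*(-5 - 2*12)/(-1 + 12)))/(-87456) = ((14*(-1))*(15*(-5 - 24)/11))*(-1/87456) = -210*(-29)/11*(-1/87456) = -14*(-435/11)*(-1/87456) = (6090/11)*(-1/87456) = -1015/160336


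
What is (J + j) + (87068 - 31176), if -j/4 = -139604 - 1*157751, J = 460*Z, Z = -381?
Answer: 1070052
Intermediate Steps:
J = -175260 (J = 460*(-381) = -175260)
j = 1189420 (j = -4*(-139604 - 1*157751) = -4*(-139604 - 157751) = -4*(-297355) = 1189420)
(J + j) + (87068 - 31176) = (-175260 + 1189420) + (87068 - 31176) = 1014160 + 55892 = 1070052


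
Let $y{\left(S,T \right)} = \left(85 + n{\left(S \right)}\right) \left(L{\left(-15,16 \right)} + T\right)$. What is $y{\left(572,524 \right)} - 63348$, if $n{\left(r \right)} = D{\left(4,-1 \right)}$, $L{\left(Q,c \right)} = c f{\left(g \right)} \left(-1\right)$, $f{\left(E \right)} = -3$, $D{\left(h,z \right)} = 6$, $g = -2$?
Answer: $-11296$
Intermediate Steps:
$L{\left(Q,c \right)} = 3 c$ ($L{\left(Q,c \right)} = c \left(-3\right) \left(-1\right) = - 3 c \left(-1\right) = 3 c$)
$n{\left(r \right)} = 6$
$y{\left(S,T \right)} = 4368 + 91 T$ ($y{\left(S,T \right)} = \left(85 + 6\right) \left(3 \cdot 16 + T\right) = 91 \left(48 + T\right) = 4368 + 91 T$)
$y{\left(572,524 \right)} - 63348 = \left(4368 + 91 \cdot 524\right) - 63348 = \left(4368 + 47684\right) - 63348 = 52052 - 63348 = -11296$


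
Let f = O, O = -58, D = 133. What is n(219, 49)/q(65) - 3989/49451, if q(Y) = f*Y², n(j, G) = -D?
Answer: -970927467/12117967550 ≈ -0.080123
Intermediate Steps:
f = -58
n(j, G) = -133 (n(j, G) = -1*133 = -133)
q(Y) = -58*Y²
n(219, 49)/q(65) - 3989/49451 = -133/((-58*65²)) - 3989/49451 = -133/((-58*4225)) - 3989*1/49451 = -133/(-245050) - 3989/49451 = -133*(-1/245050) - 3989/49451 = 133/245050 - 3989/49451 = -970927467/12117967550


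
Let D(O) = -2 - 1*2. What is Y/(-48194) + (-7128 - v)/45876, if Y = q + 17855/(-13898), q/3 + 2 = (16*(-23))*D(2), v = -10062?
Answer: -70477946641/2560646210476 ≈ -0.027523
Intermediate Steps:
D(O) = -4 (D(O) = -2 - 2 = -4)
q = 4410 (q = -6 + 3*((16*(-23))*(-4)) = -6 + 3*(-368*(-4)) = -6 + 3*1472 = -6 + 4416 = 4410)
Y = 61272325/13898 (Y = 4410 + 17855/(-13898) = 4410 + 17855*(-1/13898) = 4410 - 17855/13898 = 61272325/13898 ≈ 4408.7)
Y/(-48194) + (-7128 - v)/45876 = (61272325/13898)/(-48194) + (-7128 - 1*(-10062))/45876 = (61272325/13898)*(-1/48194) + (-7128 + 10062)*(1/45876) = -61272325/669800212 + 2934*(1/45876) = -61272325/669800212 + 489/7646 = -70477946641/2560646210476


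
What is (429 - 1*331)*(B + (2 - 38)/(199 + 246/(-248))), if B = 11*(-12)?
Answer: -318055080/24553 ≈ -12954.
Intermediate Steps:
B = -132
(429 - 1*331)*(B + (2 - 38)/(199 + 246/(-248))) = (429 - 1*331)*(-132 + (2 - 38)/(199 + 246/(-248))) = (429 - 331)*(-132 - 36/(199 + 246*(-1/248))) = 98*(-132 - 36/(199 - 123/124)) = 98*(-132 - 36/24553/124) = 98*(-132 - 36*124/24553) = 98*(-132 - 4464/24553) = 98*(-3245460/24553) = -318055080/24553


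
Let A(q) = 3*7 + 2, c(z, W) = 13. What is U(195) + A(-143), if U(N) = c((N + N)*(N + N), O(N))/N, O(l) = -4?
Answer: 346/15 ≈ 23.067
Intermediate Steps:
A(q) = 23 (A(q) = 21 + 2 = 23)
U(N) = 13/N
U(195) + A(-143) = 13/195 + 23 = 13*(1/195) + 23 = 1/15 + 23 = 346/15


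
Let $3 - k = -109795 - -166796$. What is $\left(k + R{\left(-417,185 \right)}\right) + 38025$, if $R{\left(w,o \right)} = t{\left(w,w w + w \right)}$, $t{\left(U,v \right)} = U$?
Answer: $-19390$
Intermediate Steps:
$R{\left(w,o \right)} = w$
$k = -56998$ ($k = 3 - \left(-109795 - -166796\right) = 3 - \left(-109795 + 166796\right) = 3 - 57001 = -56998$)
$\left(k + R{\left(-417,185 \right)}\right) + 38025 = \left(-56998 - 417\right) + 38025 = -57415 + 38025 = -19390$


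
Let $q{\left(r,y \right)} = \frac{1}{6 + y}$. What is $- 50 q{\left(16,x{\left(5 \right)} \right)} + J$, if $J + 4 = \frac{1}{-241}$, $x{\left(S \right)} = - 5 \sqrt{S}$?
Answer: $- \frac{13585}{21449} + \frac{250 \sqrt{5}}{89} \approx 5.6477$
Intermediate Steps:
$J = - \frac{965}{241}$ ($J = -4 + \frac{1}{-241} = -4 - \frac{1}{241} = - \frac{965}{241} \approx -4.0042$)
$- 50 q{\left(16,x{\left(5 \right)} \right)} + J = - \frac{50}{6 - 5 \sqrt{5}} - \frac{965}{241} = - \frac{965}{241} - \frac{50}{6 - 5 \sqrt{5}}$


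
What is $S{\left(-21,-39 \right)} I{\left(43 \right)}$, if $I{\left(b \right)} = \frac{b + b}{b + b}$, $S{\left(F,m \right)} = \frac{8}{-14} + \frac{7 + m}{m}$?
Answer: $\frac{68}{273} \approx 0.24908$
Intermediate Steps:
$S{\left(F,m \right)} = - \frac{4}{7} + \frac{7 + m}{m}$ ($S{\left(F,m \right)} = 8 \left(- \frac{1}{14}\right) + \frac{7 + m}{m} = - \frac{4}{7} + \frac{7 + m}{m}$)
$I{\left(b \right)} = 1$ ($I{\left(b \right)} = \frac{2 b}{2 b} = 2 b \frac{1}{2 b} = 1$)
$S{\left(-21,-39 \right)} I{\left(43 \right)} = \left(\frac{3}{7} + \frac{7}{-39}\right) 1 = \left(\frac{3}{7} + 7 \left(- \frac{1}{39}\right)\right) 1 = \left(\frac{3}{7} - \frac{7}{39}\right) 1 = \frac{68}{273} \cdot 1 = \frac{68}{273}$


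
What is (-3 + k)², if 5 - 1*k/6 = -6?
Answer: 3969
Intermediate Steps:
k = 66 (k = 30 - 6*(-6) = 30 + 36 = 66)
(-3 + k)² = (-3 + 66)² = 63² = 3969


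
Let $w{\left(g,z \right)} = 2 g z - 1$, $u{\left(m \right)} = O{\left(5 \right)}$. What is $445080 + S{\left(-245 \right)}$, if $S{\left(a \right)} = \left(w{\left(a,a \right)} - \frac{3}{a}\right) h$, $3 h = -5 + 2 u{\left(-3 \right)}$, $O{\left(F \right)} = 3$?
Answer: $\frac{356545808}{735} \approx 4.851 \cdot 10^{5}$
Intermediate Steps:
$u{\left(m \right)} = 3$
$w{\left(g,z \right)} = -1 + 2 g z$ ($w{\left(g,z \right)} = 2 g z - 1 = -1 + 2 g z$)
$h = \frac{1}{3}$ ($h = \frac{-5 + 2 \cdot 3}{3} = \frac{-5 + 6}{3} = \frac{1}{3} \cdot 1 = \frac{1}{3} \approx 0.33333$)
$S{\left(a \right)} = - \frac{1}{3} - \frac{1}{a} + \frac{2 a^{2}}{3}$ ($S{\left(a \right)} = \left(\left(-1 + 2 a a\right) - \frac{3}{a}\right) \frac{1}{3} = \left(\left(-1 + 2 a^{2}\right) - \frac{3}{a}\right) \frac{1}{3} = \left(-1 - \frac{3}{a} + 2 a^{2}\right) \frac{1}{3} = - \frac{1}{3} - \frac{1}{a} + \frac{2 a^{2}}{3}$)
$445080 + S{\left(-245 \right)} = 445080 + \frac{-3 - -245 + 2 \left(-245\right)^{3}}{3 \left(-245\right)} = 445080 + \frac{1}{3} \left(- \frac{1}{245}\right) \left(-3 + 245 + 2 \left(-14706125\right)\right) = 445080 + \frac{1}{3} \left(- \frac{1}{245}\right) \left(-3 + 245 - 29412250\right) = 445080 + \frac{1}{3} \left(- \frac{1}{245}\right) \left(-29412008\right) = 445080 + \frac{29412008}{735} = \frac{356545808}{735}$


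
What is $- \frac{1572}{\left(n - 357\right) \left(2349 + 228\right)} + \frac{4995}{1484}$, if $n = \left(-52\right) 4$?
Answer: $\frac{2425025941}{720237140} \approx 3.367$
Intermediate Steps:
$n = -208$
$- \frac{1572}{\left(n - 357\right) \left(2349 + 228\right)} + \frac{4995}{1484} = - \frac{1572}{\left(-208 - 357\right) \left(2349 + 228\right)} + \frac{4995}{1484} = - \frac{1572}{\left(-565\right) 2577} + 4995 \cdot \frac{1}{1484} = - \frac{1572}{-1456005} + \frac{4995}{1484} = \left(-1572\right) \left(- \frac{1}{1456005}\right) + \frac{4995}{1484} = \frac{524}{485335} + \frac{4995}{1484} = \frac{2425025941}{720237140}$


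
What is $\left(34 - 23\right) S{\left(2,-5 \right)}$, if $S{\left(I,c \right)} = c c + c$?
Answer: $220$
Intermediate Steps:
$S{\left(I,c \right)} = c + c^{2}$ ($S{\left(I,c \right)} = c^{2} + c = c + c^{2}$)
$\left(34 - 23\right) S{\left(2,-5 \right)} = \left(34 - 23\right) \left(- 5 \left(1 - 5\right)\right) = 11 \left(\left(-5\right) \left(-4\right)\right) = 11 \cdot 20 = 220$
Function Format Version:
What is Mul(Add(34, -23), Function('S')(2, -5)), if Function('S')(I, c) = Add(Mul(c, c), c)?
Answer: 220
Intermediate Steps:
Function('S')(I, c) = Add(c, Pow(c, 2)) (Function('S')(I, c) = Add(Pow(c, 2), c) = Add(c, Pow(c, 2)))
Mul(Add(34, -23), Function('S')(2, -5)) = Mul(Add(34, -23), Mul(-5, Add(1, -5))) = Mul(11, Mul(-5, -4)) = Mul(11, 20) = 220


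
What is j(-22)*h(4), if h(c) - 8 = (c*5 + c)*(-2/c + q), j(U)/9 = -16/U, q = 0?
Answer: -288/11 ≈ -26.182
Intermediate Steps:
j(U) = -144/U (j(U) = 9*(-16/U) = -144/U)
h(c) = -4 (h(c) = 8 + (c*5 + c)*(-2/c + 0) = 8 + (5*c + c)*(-2/c) = 8 + (6*c)*(-2/c) = 8 - 12 = -4)
j(-22)*h(4) = -144/(-22)*(-4) = -144*(-1/22)*(-4) = (72/11)*(-4) = -288/11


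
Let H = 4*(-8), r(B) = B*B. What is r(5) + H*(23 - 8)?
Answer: -455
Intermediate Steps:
r(B) = B²
H = -32
r(5) + H*(23 - 8) = 5² - 32*(23 - 8) = 25 - 32*15 = 25 - 480 = -455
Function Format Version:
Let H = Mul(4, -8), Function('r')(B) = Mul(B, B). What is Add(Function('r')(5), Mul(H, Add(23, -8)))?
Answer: -455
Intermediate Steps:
Function('r')(B) = Pow(B, 2)
H = -32
Add(Function('r')(5), Mul(H, Add(23, -8))) = Add(Pow(5, 2), Mul(-32, Add(23, -8))) = Add(25, Mul(-32, 15)) = Add(25, -480) = -455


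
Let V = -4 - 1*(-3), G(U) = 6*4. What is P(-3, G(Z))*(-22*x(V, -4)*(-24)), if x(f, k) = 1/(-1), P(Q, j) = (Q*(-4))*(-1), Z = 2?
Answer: 6336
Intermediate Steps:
G(U) = 24
P(Q, j) = 4*Q (P(Q, j) = -4*Q*(-1) = 4*Q)
V = -1 (V = -4 + 3 = -1)
x(f, k) = -1
P(-3, G(Z))*(-22*x(V, -4)*(-24)) = (4*(-3))*(-22*(-1)*(-24)) = -264*(-24) = -12*(-528) = 6336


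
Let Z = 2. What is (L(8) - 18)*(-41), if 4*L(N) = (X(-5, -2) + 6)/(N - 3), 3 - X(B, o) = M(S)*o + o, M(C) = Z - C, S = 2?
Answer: 14309/20 ≈ 715.45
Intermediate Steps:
M(C) = 2 - C
X(B, o) = 3 - o (X(B, o) = 3 - ((2 - 1*2)*o + o) = 3 - ((2 - 2)*o + o) = 3 - (0*o + o) = 3 - (0 + o) = 3 - o)
L(N) = 11/(4*(-3 + N)) (L(N) = (((3 - 1*(-2)) + 6)/(N - 3))/4 = (((3 + 2) + 6)/(-3 + N))/4 = ((5 + 6)/(-3 + N))/4 = (11/(-3 + N))/4 = 11/(4*(-3 + N)))
(L(8) - 18)*(-41) = (11/(4*(-3 + 8)) - 18)*(-41) = ((11/4)/5 - 18)*(-41) = ((11/4)*(1/5) - 18)*(-41) = (11/20 - 18)*(-41) = -349/20*(-41) = 14309/20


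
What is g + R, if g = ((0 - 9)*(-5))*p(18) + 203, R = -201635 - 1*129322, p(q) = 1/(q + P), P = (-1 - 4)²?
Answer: -14222377/43 ≈ -3.3075e+5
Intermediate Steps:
P = 25 (P = (-5)² = 25)
p(q) = 1/(25 + q) (p(q) = 1/(q + 25) = 1/(25 + q))
R = -330957 (R = -201635 - 129322 = -330957)
g = 8774/43 (g = ((0 - 9)*(-5))/(25 + 18) + 203 = -9*(-5)/43 + 203 = 45*(1/43) + 203 = 45/43 + 203 = 8774/43 ≈ 204.05)
g + R = 8774/43 - 330957 = -14222377/43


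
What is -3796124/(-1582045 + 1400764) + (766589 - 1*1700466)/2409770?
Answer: 8978491575043/436845515370 ≈ 20.553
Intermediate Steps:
-3796124/(-1582045 + 1400764) + (766589 - 1*1700466)/2409770 = -3796124/(-181281) + (766589 - 1700466)*(1/2409770) = -3796124*(-1/181281) - 933877*1/2409770 = 3796124/181281 - 933877/2409770 = 8978491575043/436845515370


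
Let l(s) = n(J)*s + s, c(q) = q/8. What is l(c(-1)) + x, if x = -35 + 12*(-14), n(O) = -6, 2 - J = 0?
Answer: -1619/8 ≈ -202.38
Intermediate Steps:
J = 2 (J = 2 - 1*0 = 2 + 0 = 2)
c(q) = q/8 (c(q) = q*(⅛) = q/8)
l(s) = -5*s (l(s) = -6*s + s = -5*s)
x = -203 (x = -35 - 168 = -203)
l(c(-1)) + x = -5*(-1)/8 - 203 = -5*(-⅛) - 203 = 5/8 - 203 = -1619/8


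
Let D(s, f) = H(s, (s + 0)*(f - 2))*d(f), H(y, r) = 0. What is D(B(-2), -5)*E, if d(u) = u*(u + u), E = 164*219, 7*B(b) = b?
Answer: 0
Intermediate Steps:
B(b) = b/7
E = 35916
d(u) = 2*u² (d(u) = u*(2*u) = 2*u²)
D(s, f) = 0 (D(s, f) = 0*(2*f²) = 0)
D(B(-2), -5)*E = 0*35916 = 0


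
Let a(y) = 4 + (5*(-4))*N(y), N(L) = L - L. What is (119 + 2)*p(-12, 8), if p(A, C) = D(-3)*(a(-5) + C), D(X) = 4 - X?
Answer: 10164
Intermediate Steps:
N(L) = 0
a(y) = 4 (a(y) = 4 + (5*(-4))*0 = 4 - 20*0 = 4 + 0 = 4)
p(A, C) = 28 + 7*C (p(A, C) = (4 - 1*(-3))*(4 + C) = (4 + 3)*(4 + C) = 7*(4 + C) = 28 + 7*C)
(119 + 2)*p(-12, 8) = (119 + 2)*(28 + 7*8) = 121*(28 + 56) = 121*84 = 10164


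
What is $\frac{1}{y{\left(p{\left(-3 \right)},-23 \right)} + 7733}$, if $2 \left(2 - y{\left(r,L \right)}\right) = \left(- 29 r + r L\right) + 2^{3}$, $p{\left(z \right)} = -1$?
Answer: $\frac{1}{7705} \approx 0.00012979$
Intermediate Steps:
$y{\left(r,L \right)} = -2 + \frac{29 r}{2} - \frac{L r}{2}$ ($y{\left(r,L \right)} = 2 - \frac{\left(- 29 r + r L\right) + 2^{3}}{2} = 2 - \frac{\left(- 29 r + L r\right) + 8}{2} = 2 - \frac{8 - 29 r + L r}{2} = 2 - \left(4 - \frac{29 r}{2} + \frac{L r}{2}\right) = -2 + \frac{29 r}{2} - \frac{L r}{2}$)
$\frac{1}{y{\left(p{\left(-3 \right)},-23 \right)} + 7733} = \frac{1}{\left(-2 + \frac{29}{2} \left(-1\right) - \left(- \frac{23}{2}\right) \left(-1\right)\right) + 7733} = \frac{1}{\left(-2 - \frac{29}{2} - \frac{23}{2}\right) + 7733} = \frac{1}{-28 + 7733} = \frac{1}{7705}$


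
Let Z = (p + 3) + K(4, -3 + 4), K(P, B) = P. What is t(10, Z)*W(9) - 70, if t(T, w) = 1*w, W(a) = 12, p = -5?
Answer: -46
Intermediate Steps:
Z = 2 (Z = (-5 + 3) + 4 = -2 + 4 = 2)
t(T, w) = w
t(10, Z)*W(9) - 70 = 2*12 - 70 = 24 - 70 = -46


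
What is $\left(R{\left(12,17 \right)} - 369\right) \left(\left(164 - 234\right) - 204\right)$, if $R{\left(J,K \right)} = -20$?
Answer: $106586$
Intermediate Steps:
$\left(R{\left(12,17 \right)} - 369\right) \left(\left(164 - 234\right) - 204\right) = \left(-20 - 369\right) \left(\left(164 - 234\right) - 204\right) = - 389 \left(-70 - 204\right) = \left(-389\right) \left(-274\right) = 106586$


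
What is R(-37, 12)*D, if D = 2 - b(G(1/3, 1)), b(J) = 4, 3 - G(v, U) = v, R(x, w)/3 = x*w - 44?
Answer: 2928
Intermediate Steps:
R(x, w) = -132 + 3*w*x (R(x, w) = 3*(x*w - 44) = 3*(w*x - 44) = 3*(-44 + w*x) = -132 + 3*w*x)
G(v, U) = 3 - v
D = -2 (D = 2 - 1*4 = 2 - 4 = -2)
R(-37, 12)*D = (-132 + 3*12*(-37))*(-2) = (-132 - 1332)*(-2) = -1464*(-2) = 2928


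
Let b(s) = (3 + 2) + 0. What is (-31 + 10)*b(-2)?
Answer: -105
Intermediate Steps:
b(s) = 5 (b(s) = 5 + 0 = 5)
(-31 + 10)*b(-2) = (-31 + 10)*5 = -21*5 = -105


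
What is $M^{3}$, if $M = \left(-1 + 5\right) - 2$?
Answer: $8$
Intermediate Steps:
$M = 2$ ($M = 4 - 2 = 2$)
$M^{3} = 2^{3} = 8$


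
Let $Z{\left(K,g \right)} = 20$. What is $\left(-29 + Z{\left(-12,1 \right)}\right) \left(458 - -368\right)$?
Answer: $-7434$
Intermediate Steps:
$\left(-29 + Z{\left(-12,1 \right)}\right) \left(458 - -368\right) = \left(-29 + 20\right) \left(458 - -368\right) = - 9 \left(458 + 368\right) = \left(-9\right) 826 = -7434$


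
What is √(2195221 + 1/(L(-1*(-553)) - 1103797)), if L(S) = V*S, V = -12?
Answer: 2*√676710595954284909/1110433 ≈ 1481.6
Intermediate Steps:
L(S) = -12*S
√(2195221 + 1/(L(-1*(-553)) - 1103797)) = √(2195221 + 1/(-(-12)*(-553) - 1103797)) = √(2195221 + 1/(-12*553 - 1103797)) = √(2195221 + 1/(-6636 - 1103797)) = √(2195221 + 1/(-1110433)) = √(2195221 - 1/1110433) = √(2437645840692/1110433) = 2*√676710595954284909/1110433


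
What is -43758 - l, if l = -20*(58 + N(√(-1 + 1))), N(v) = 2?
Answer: -42558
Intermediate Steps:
l = -1200 (l = -20*(58 + 2) = -20*60 = -1200)
-43758 - l = -43758 - 1*(-1200) = -43758 + 1200 = -42558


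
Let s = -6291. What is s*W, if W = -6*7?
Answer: 264222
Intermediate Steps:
W = -42
s*W = -6291*(-42) = 264222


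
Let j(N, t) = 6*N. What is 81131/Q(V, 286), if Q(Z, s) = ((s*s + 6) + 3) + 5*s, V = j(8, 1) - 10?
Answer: 81131/83235 ≈ 0.97472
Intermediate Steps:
V = 38 (V = 6*8 - 10 = 48 - 10 = 38)
Q(Z, s) = 9 + s**2 + 5*s (Q(Z, s) = ((s**2 + 6) + 3) + 5*s = ((6 + s**2) + 3) + 5*s = (9 + s**2) + 5*s = 9 + s**2 + 5*s)
81131/Q(V, 286) = 81131/(9 + 286**2 + 5*286) = 81131/(9 + 81796 + 1430) = 81131/83235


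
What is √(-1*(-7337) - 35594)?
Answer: I*√28257 ≈ 168.1*I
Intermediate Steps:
√(-1*(-7337) - 35594) = √(7337 - 35594) = √(-28257) = I*√28257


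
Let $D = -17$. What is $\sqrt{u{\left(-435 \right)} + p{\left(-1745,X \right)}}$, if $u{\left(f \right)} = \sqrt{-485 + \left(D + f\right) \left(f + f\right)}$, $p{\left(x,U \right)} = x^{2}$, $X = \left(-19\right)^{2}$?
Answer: $\sqrt{3045025 + \sqrt{392755}} \approx 1745.2$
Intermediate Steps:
$X = 361$
$u{\left(f \right)} = \sqrt{-485 + 2 f \left(-17 + f\right)}$ ($u{\left(f \right)} = \sqrt{-485 + \left(-17 + f\right) \left(f + f\right)} = \sqrt{-485 + \left(-17 + f\right) 2 f} = \sqrt{-485 + 2 f \left(-17 + f\right)}$)
$\sqrt{u{\left(-435 \right)} + p{\left(-1745,X \right)}} = \sqrt{\sqrt{-485 - -14790 + 2 \left(-435\right)^{2}} + \left(-1745\right)^{2}} = \sqrt{\sqrt{-485 + 14790 + 2 \cdot 189225} + 3045025} = \sqrt{\sqrt{-485 + 14790 + 378450} + 3045025} = \sqrt{\sqrt{392755} + 3045025} = \sqrt{3045025 + \sqrt{392755}}$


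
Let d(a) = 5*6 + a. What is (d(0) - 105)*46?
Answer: -3450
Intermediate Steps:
d(a) = 30 + a
(d(0) - 105)*46 = ((30 + 0) - 105)*46 = (30 - 105)*46 = -75*46 = -3450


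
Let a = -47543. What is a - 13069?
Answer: -60612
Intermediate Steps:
a - 13069 = -47543 - 13069 = -60612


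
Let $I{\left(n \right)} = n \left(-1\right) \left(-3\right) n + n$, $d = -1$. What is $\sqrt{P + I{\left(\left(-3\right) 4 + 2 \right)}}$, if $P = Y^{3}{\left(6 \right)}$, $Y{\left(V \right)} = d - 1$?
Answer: $\sqrt{282} \approx 16.793$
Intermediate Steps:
$Y{\left(V \right)} = -2$ ($Y{\left(V \right)} = -1 - 1 = -2$)
$I{\left(n \right)} = n + 3 n^{2}$ ($I{\left(n \right)} = n 3 n + n = 3 n^{2} + n = n + 3 n^{2}$)
$P = -8$ ($P = \left(-2\right)^{3} = -8$)
$\sqrt{P + I{\left(\left(-3\right) 4 + 2 \right)}} = \sqrt{-8 + \left(\left(-3\right) 4 + 2\right) \left(1 + 3 \left(\left(-3\right) 4 + 2\right)\right)} = \sqrt{-8 + \left(-12 + 2\right) \left(1 + 3 \left(-12 + 2\right)\right)} = \sqrt{-8 - 10 \left(1 + 3 \left(-10\right)\right)} = \sqrt{-8 - 10 \left(1 - 30\right)} = \sqrt{-8 - -290} = \sqrt{-8 + 290} = \sqrt{282}$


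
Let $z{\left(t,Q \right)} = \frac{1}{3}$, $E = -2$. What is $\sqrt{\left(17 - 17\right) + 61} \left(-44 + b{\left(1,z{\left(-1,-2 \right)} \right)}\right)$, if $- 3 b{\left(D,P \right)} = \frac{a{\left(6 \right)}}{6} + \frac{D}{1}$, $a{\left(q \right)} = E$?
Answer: $- \frac{398 \sqrt{61}}{9} \approx -345.39$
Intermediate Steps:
$a{\left(q \right)} = -2$
$z{\left(t,Q \right)} = \frac{1}{3}$
$b{\left(D,P \right)} = \frac{1}{9} - \frac{D}{3}$ ($b{\left(D,P \right)} = - \frac{- \frac{2}{6} + \frac{D}{1}}{3} = - \frac{\left(-2\right) \frac{1}{6} + D 1}{3} = - \frac{- \frac{1}{3} + D}{3} = \frac{1}{9} - \frac{D}{3}$)
$\sqrt{\left(17 - 17\right) + 61} \left(-44 + b{\left(1,z{\left(-1,-2 \right)} \right)}\right) = \sqrt{\left(17 - 17\right) + 61} \left(-44 + \left(\frac{1}{9} - \frac{1}{3}\right)\right) = \sqrt{0 + 61} \left(-44 - \frac{2}{9}\right) = \sqrt{61} \left(- \frac{398}{9}\right) = - \frac{398 \sqrt{61}}{9}$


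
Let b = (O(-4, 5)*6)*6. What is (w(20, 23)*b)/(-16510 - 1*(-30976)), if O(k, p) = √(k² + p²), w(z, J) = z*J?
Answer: 2760*√41/2411 ≈ 7.3300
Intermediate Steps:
w(z, J) = J*z
b = 36*√41 (b = (√((-4)² + 5²)*6)*6 = (√(16 + 25)*6)*6 = (√41*6)*6 = (6*√41)*6 = 36*√41 ≈ 230.51)
(w(20, 23)*b)/(-16510 - 1*(-30976)) = ((23*20)*(36*√41))/(-16510 - 1*(-30976)) = (460*(36*√41))/(-16510 + 30976) = (16560*√41)/14466 = (16560*√41)*(1/14466) = 2760*√41/2411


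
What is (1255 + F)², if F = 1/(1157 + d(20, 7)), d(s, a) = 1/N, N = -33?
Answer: 2295936635260489/1457712400 ≈ 1.5750e+6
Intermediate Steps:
d(s, a) = -1/33 (d(s, a) = 1/(-33) = -1/33)
F = 33/38180 (F = 1/(1157 - 1/33) = 1/(38180/33) = 33/38180 ≈ 0.00086433)
(1255 + F)² = (1255 + 33/38180)² = (47915933/38180)² = 2295936635260489/1457712400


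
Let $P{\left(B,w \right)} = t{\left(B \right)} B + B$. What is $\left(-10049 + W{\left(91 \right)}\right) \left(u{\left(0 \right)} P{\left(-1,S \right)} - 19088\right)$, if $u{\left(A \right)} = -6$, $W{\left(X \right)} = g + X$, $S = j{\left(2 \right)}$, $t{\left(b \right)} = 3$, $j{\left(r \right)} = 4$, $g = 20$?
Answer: $189458032$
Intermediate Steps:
$S = 4$
$W{\left(X \right)} = 20 + X$
$P{\left(B,w \right)} = 4 B$ ($P{\left(B,w \right)} = 3 B + B = 4 B$)
$\left(-10049 + W{\left(91 \right)}\right) \left(u{\left(0 \right)} P{\left(-1,S \right)} - 19088\right) = \left(-10049 + \left(20 + 91\right)\right) \left(- 6 \cdot 4 \left(-1\right) - 19088\right) = \left(-10049 + 111\right) \left(\left(-6\right) \left(-4\right) - 19088\right) = - 9938 \left(24 - 19088\right) = \left(-9938\right) \left(-19064\right) = 189458032$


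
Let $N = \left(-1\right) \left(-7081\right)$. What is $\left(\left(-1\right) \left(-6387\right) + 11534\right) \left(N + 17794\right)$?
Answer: $445784875$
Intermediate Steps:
$N = 7081$
$\left(\left(-1\right) \left(-6387\right) + 11534\right) \left(N + 17794\right) = \left(\left(-1\right) \left(-6387\right) + 11534\right) \left(7081 + 17794\right) = \left(6387 + 11534\right) 24875 = 17921 \cdot 24875 = 445784875$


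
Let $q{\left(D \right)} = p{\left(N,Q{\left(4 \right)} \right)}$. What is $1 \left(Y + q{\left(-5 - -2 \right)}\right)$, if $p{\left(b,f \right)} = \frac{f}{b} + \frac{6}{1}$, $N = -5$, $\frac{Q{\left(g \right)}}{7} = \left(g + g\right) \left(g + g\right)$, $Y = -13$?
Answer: $- \frac{483}{5} \approx -96.6$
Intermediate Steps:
$Q{\left(g \right)} = 28 g^{2}$ ($Q{\left(g \right)} = 7 \left(g + g\right) \left(g + g\right) = 7 \cdot 2 g 2 g = 7 \cdot 4 g^{2} = 28 g^{2}$)
$p{\left(b,f \right)} = 6 + \frac{f}{b}$ ($p{\left(b,f \right)} = \frac{f}{b} + 6 \cdot 1 = \frac{f}{b} + 6 = 6 + \frac{f}{b}$)
$q{\left(D \right)} = - \frac{418}{5}$ ($q{\left(D \right)} = 6 + \frac{28 \cdot 4^{2}}{-5} = 6 + 28 \cdot 16 \left(- \frac{1}{5}\right) = 6 + 448 \left(- \frac{1}{5}\right) = 6 - \frac{448}{5} = - \frac{418}{5}$)
$1 \left(Y + q{\left(-5 - -2 \right)}\right) = 1 \left(-13 - \frac{418}{5}\right) = 1 \left(- \frac{483}{5}\right) = - \frac{483}{5}$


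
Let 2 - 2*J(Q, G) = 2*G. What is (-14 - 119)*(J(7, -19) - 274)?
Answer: 33782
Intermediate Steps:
J(Q, G) = 1 - G
(-14 - 119)*(J(7, -19) - 274) = (-14 - 119)*((1 - 1*(-19)) - 274) = -133*((1 + 19) - 274) = -133*(20 - 274) = -133*(-254) = 33782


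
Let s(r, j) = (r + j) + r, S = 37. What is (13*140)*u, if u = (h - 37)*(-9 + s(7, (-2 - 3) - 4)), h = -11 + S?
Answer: 80080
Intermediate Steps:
h = 26 (h = -11 + 37 = 26)
s(r, j) = j + 2*r (s(r, j) = (j + r) + r = j + 2*r)
u = 44 (u = (26 - 37)*(-9 + (((-2 - 3) - 4) + 2*7)) = -11*(-9 + ((-5 - 4) + 14)) = -11*(-9 + (-9 + 14)) = -11*(-9 + 5) = -11*(-4) = 44)
(13*140)*u = (13*140)*44 = 1820*44 = 80080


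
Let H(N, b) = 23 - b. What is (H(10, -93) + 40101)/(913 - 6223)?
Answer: -40217/5310 ≈ -7.5738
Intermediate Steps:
(H(10, -93) + 40101)/(913 - 6223) = ((23 - 1*(-93)) + 40101)/(913 - 6223) = ((23 + 93) + 40101)/(-5310) = (116 + 40101)*(-1/5310) = 40217*(-1/5310) = -40217/5310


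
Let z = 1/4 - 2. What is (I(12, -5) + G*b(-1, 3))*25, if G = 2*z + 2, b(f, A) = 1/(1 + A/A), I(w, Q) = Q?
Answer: -575/4 ≈ -143.75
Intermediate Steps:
z = -7/4 (z = 1/4 - 2 = -7/4 ≈ -1.7500)
b(f, A) = 1/2 (b(f, A) = 1/(1 + 1) = 1/2)
G = -3/2 (G = 2*(-7/4) + 2 = -7/2 + 2 = -3/2 ≈ -1.5000)
(I(12, -5) + G*b(-1, 3))*25 = (-5 - 3/2*1/2)*25 = (-5 - 3/4)*25 = -23/4*25 = -575/4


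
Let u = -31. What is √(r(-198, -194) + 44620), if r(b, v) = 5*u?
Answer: √44465 ≈ 210.87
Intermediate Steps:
r(b, v) = -155 (r(b, v) = 5*(-31) = -155)
√(r(-198, -194) + 44620) = √(-155 + 44620) = √44465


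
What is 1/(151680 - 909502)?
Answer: -1/757822 ≈ -1.3196e-6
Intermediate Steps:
1/(151680 - 909502) = 1/(-757822) = -1/757822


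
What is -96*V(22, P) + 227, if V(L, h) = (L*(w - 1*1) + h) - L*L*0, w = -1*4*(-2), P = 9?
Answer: -15421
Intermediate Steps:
w = 8 (w = -4*(-2) = 8)
V(L, h) = h + 7*L (V(L, h) = (L*(8 - 1*1) + h) - L*L*0 = (L*(8 - 1) + h) - L**2*0 = (L*7 + h) - 1*0 = (7*L + h) + 0 = (h + 7*L) + 0 = h + 7*L)
-96*V(22, P) + 227 = -96*(9 + 7*22) + 227 = -96*(9 + 154) + 227 = -96*163 + 227 = -15648 + 227 = -15421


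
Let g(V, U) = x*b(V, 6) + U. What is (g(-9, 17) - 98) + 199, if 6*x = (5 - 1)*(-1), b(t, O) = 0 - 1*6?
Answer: 122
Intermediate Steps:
b(t, O) = -6 (b(t, O) = 0 - 6 = -6)
x = -⅔ (x = ((5 - 1)*(-1))/6 = (4*(-1))/6 = (⅙)*(-4) = -⅔ ≈ -0.66667)
g(V, U) = 4 + U (g(V, U) = -⅔*(-6) + U = 4 + U)
(g(-9, 17) - 98) + 199 = ((4 + 17) - 98) + 199 = (21 - 98) + 199 = -77 + 199 = 122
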